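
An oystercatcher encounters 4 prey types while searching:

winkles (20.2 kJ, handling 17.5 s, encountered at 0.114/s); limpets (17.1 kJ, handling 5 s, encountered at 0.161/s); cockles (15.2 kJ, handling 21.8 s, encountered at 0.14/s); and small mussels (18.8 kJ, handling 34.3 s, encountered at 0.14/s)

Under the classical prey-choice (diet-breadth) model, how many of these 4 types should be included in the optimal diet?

1

E/h in descending order: limpets 3.42, winkles 1.15, cockles 0.697, small mussels 0.548 kJ/s. The optimal diet is the largest prefix of this list for which every included type satisfies E_i/h_i > R on the types above it.
Rate on top 1: 1.525. winkles: 1.15 < 1.525 → exclude; stop.
Optimal diet: limpets — 1 of 4 types.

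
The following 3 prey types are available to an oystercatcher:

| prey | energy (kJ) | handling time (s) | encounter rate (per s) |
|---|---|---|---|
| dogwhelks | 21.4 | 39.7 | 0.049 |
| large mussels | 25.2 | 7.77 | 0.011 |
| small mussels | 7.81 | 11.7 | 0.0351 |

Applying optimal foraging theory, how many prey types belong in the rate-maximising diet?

3

Rank by E/h (kJ/s): large mussels 3.24, small mussels 0.668, dogwhelks 0.539. Include each in turn until the next type's E/h falls below the running intake rate.
Rate on top 1: 0.2554. small mussels: 0.668 > 0.2554 → include.
Rate on top 2: 0.3685. dogwhelks: 0.539 > 0.3685 → include.
Optimal diet: large mussels, small mussels, dogwhelks — 3 of 3 types.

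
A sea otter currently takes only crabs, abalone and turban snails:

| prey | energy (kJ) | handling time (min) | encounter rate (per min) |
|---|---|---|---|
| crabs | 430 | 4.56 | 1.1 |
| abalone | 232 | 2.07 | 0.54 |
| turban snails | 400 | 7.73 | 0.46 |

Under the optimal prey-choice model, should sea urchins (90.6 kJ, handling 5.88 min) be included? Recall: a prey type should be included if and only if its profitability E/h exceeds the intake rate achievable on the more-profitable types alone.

No

Current rate: (1.1×430 + 0.54×232 + 0.46×400)/(1 + 1.1×4.56 + 0.54×2.07 + 0.46×7.73) = 73.18 kJ/min.
Profitability of sea urchins: 90.6/5.88 = 15.41 kJ/min.
Since 15.41 < R, time spent handling sea urchins is better spent searching.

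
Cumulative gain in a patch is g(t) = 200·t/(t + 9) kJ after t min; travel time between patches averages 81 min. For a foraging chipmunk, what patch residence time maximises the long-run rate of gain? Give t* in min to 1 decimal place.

27.0 min

Optimal t* satisfies g'(t*) = g(t*)/(T + t*).
g'(t) = 200·9/(t + 9)². Setting 200·9/(t+9)² = 200t/[(t+9)(81+t)] gives 9(81+t) = t(t+9), so t² = 9×81 = 729.
t* = √729 = 27 min.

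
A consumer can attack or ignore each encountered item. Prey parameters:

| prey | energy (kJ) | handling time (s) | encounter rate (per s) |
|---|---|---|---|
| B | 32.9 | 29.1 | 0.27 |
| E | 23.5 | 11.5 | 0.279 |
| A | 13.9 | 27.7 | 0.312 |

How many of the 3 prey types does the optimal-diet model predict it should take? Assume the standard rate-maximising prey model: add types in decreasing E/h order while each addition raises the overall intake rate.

Profitabilities (E/h, kJ/s): E 2.04, B 1.13, A 0.502. Add prey in this order while the next type's profitability exceeds the intake rate on those already taken.
Rate on top 1: 1.558. B: 1.13 < 1.558 → exclude; stop.
Optimal diet: E — 1 of 3 types.

1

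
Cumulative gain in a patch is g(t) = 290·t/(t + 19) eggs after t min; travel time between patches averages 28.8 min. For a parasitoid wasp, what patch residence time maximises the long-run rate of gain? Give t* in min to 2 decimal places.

23.39 min

Maximise g(t)/(T+t): set derivative to zero → g'(t)(T+t) = g(t).
g'(t) = 290·19/(t + 19)². Setting 290·19/(t+19)² = 290t/[(t+19)(28.8+t)] gives 19(28.8+t) = t(t+19), so t² = 19×28.8 = 547.2.
t* = √547.2 = 23.39 min.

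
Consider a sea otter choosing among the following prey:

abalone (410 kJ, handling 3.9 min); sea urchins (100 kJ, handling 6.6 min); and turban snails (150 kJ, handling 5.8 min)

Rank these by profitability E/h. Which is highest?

Profitability E/h (kJ/min): abalone = 410/3.9 = 105, sea urchins = 100/6.6 = 15.2, turban snails = 150/5.8 = 25.9.
Ranked: abalone > turban snails > sea urchins.

abalone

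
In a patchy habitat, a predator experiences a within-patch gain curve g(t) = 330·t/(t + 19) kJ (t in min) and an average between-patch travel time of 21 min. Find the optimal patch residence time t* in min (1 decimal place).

By the marginal value theorem, leave when the instantaneous gain rate g'(t) equals the habitat-wide average g(t)/(T + t).
g'(t) = 330·19/(t + 19)². Setting 330·19/(t+19)² = 330t/[(t+19)(21+t)] gives 19(21+t) = t(t+19), so t² = 19×21 = 399.
t* = √399 = 19.97 min.

20.0 min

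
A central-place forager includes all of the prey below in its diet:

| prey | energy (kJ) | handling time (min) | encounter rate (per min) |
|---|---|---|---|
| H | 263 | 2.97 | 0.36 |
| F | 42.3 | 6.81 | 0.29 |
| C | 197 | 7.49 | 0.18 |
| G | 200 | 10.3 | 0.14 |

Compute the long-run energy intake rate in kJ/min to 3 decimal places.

R = (0.36×263 + 0.29×42.3 + 0.18×197 + 0.14×200) / (1 + 0.36×2.97 + 0.29×6.81 + 0.18×7.49 + 0.14×10.3) = 170.4/6.834 = 24.93 kJ/min.

24.934 kJ/min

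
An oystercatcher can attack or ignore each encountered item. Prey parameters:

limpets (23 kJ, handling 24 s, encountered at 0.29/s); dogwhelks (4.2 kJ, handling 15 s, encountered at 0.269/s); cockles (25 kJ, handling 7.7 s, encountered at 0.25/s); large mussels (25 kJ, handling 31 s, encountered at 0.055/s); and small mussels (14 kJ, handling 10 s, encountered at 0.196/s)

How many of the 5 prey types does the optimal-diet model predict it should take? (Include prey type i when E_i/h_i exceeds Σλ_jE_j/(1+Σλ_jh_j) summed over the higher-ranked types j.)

1

Rank by E/h (kJ/s): cockles 3.25, small mussels 1.4, limpets 0.958, large mussels 0.806, dogwhelks 0.28. Include each in turn until the next type's E/h falls below the running intake rate.
Rate on top 1: 2.137. small mussels: 1.4 < 2.137 → exclude; stop.
Optimal diet: cockles — 1 of 5 types.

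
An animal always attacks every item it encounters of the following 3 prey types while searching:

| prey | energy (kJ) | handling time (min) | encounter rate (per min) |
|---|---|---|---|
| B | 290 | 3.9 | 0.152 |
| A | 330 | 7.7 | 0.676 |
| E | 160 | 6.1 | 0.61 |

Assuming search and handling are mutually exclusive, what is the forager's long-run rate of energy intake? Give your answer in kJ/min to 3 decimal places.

34.676 kJ/min

Energy encountered per unit search time: 0.152×290 + 0.676×330 + 0.61×160 = 364.8 kJ/min.
Handling time per unit search time: 0.152×3.9 + 0.676×7.7 + 0.61×6.1 = 9.519.
Rate = 364.8/(1 + 9.519) = 34.68 kJ/min.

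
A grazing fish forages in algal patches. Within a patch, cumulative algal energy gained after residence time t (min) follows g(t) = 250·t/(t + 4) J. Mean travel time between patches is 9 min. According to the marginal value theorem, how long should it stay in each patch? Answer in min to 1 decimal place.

By the marginal value theorem, leave when the instantaneous gain rate g'(t) equals the habitat-wide average g(t)/(T + t).
g'(t) = 250·4/(t + 4)². Setting 250·4/(t+4)² = 250t/[(t+4)(9+t)] gives 4(9+t) = t(t+4), so t² = 4×9 = 36.
t* = √36 = 6 min.

6.0 min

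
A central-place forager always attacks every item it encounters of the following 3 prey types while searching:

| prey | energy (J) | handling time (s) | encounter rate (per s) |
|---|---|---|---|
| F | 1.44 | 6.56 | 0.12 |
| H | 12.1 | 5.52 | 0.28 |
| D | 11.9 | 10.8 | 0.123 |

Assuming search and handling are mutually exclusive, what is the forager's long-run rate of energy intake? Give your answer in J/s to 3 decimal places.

1.078 J/s

R = Σλ_iE_i / (1 + Σλ_ih_i)
Numerator: 0.12×1.44 + 0.28×12.1 + 0.123×11.9 = 5.025
Denominator: 1 + 0.12×6.56 + 0.28×5.52 + 0.123×10.8 = 4.661
R = 5.025/4.661 = 1.078 J/s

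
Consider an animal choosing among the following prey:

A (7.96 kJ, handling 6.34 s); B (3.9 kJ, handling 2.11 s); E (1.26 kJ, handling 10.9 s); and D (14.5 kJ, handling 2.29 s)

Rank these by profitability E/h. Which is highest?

D

Profitability E/h (kJ/s): A = 7.96/6.34 = 1.26, B = 3.9/2.11 = 1.85, E = 1.26/10.9 = 0.116, D = 14.5/2.29 = 6.33.
Ranked: D > B > A > E.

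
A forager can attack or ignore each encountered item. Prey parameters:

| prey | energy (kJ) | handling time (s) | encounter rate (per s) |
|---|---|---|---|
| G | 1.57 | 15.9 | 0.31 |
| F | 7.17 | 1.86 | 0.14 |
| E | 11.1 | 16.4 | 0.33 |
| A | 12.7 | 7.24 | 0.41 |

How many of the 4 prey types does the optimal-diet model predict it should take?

Rank by E/h (kJ/s): F 3.85, A 1.75, E 0.677, G 0.0987. Include each in turn until the next type's E/h falls below the running intake rate.
Rate on top 1: 0.7964. A: 1.75 > 0.7964 → include.
Rate on top 2: 1.469. E: 0.677 < 1.469 → exclude; stop.
Optimal diet: F, A — 2 of 4 types.

2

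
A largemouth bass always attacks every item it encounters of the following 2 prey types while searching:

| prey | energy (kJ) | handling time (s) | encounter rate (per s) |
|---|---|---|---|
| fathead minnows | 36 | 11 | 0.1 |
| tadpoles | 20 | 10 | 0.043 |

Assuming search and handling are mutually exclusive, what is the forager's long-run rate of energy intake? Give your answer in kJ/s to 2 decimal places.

1.76 kJ/s

R = Σλ_iE_i / (1 + Σλ_ih_i)
Numerator: 0.1×36 + 0.043×20 = 4.46
Denominator: 1 + 0.1×11 + 0.043×10 = 2.53
R = 4.46/2.53 = 1.763 kJ/s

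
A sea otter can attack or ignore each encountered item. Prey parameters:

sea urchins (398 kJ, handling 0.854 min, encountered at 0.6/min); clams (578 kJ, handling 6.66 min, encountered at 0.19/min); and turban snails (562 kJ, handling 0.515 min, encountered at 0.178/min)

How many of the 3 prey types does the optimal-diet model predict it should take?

E/h in descending order: turban snails 1.09e+03, sea urchins 466, clams 86.8 kJ/min. The optimal diet is the largest prefix of this list for which every included type satisfies E_i/h_i > R on the types above it.
Rate on top 1: 91.64. sea urchins: 466 > 91.64 → include.
Rate on top 2: 211.2. clams: 86.8 < 211.2 → exclude; stop.
Optimal diet: turban snails, sea urchins — 2 of 3 types.

2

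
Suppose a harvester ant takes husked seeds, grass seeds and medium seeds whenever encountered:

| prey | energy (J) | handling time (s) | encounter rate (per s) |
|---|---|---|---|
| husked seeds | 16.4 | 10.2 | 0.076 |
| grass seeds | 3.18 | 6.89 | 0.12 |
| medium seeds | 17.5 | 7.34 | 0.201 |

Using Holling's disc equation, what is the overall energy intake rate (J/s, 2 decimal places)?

R = (0.076×16.4 + 0.12×3.18 + 0.201×17.5) / (1 + 0.076×10.2 + 0.12×6.89 + 0.201×7.34) = 5.146/4.077 = 1.262 J/s.

1.26 J/s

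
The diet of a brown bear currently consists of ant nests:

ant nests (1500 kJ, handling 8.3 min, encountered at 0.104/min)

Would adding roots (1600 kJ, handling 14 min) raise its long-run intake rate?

Current rate: (0.104×1500)/(1 + 0.104×8.3) = 83.73 kJ/min.
roots: E/h = 1600/14 = 114.3 kJ/min.
Since 114.3 > R, including roots increases the long-run rate.

Yes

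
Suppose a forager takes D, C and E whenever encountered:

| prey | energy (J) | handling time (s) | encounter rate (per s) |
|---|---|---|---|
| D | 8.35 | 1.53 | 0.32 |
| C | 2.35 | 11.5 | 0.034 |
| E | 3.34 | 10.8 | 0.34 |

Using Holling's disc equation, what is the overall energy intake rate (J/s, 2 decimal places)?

R = (0.32×8.35 + 0.034×2.35 + 0.34×3.34) / (1 + 0.32×1.53 + 0.034×11.5 + 0.34×10.8) = 3.888/5.553 = 0.7001 J/s.

0.70 J/s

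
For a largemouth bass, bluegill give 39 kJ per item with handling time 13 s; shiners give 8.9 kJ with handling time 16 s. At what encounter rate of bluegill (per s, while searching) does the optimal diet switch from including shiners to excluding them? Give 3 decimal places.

0.018 per s

The zero-one rule: include shiners iff E₂/h₂ > λE₁/(1+λh₁). Equality gives the switch point.
λE₁h₂ = E₂ + λE₂h₁ ⇒ λ = E₂/(E₁h₂ − E₂h₁) = 8.9/(624 − 115.7) = 0.01751 per s.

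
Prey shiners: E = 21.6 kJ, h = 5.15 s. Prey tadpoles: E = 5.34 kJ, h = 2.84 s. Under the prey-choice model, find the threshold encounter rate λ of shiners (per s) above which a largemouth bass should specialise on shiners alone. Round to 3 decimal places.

At the threshold, the rate on shiners alone equals the profitability of tadpoles: λ·21.6/(1 + λ·5.15) = 5.34/2.84 = 1.88.
Rearranging, λ(21.6 − 1.88×5.15) = 1.88, so λ = 1.88/11.92 = 0.1578 per s.

0.158 per s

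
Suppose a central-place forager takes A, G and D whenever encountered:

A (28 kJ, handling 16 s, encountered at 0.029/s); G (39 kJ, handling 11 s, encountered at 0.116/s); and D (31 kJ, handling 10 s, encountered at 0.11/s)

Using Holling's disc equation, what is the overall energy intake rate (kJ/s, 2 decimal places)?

R = (0.029×28 + 0.116×39 + 0.11×31) / (1 + 0.029×16 + 0.116×11 + 0.11×10) = 8.746/3.84 = 2.278 kJ/s.

2.28 kJ/s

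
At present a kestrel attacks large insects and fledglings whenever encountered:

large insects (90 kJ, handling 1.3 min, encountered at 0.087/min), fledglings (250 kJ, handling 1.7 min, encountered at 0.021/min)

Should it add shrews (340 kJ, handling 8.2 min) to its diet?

Yes

Current rate: (0.087×90 + 0.021×250)/(1 + 0.087×1.3 + 0.021×1.7) = 11.39 kJ/min.
shrews: E/h = 340/8.2 = 41.46 kJ/min.
Since 41.46 > R, including shrews increases the long-run rate.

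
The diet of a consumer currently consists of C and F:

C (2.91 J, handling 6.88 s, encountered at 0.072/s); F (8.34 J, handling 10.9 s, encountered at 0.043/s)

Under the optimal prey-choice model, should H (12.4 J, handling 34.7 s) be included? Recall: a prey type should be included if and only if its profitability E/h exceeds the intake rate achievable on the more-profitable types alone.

Yes

On C and F alone, R = ΣλE/(1+Σλh) = 0.5681/1.964 = 0.2893 J/s.
Profitability of H: 12.4/34.7 = 0.3573 J/s.
Since 0.3573 > R, including H increases the long-run rate.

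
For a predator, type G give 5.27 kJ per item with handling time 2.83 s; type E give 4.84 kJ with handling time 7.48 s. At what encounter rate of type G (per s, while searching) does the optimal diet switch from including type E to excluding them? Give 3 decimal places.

The zero-one rule: include type E iff E₂/h₂ > λE₁/(1+λh₁). Equality gives the switch point.
λE₁h₂ = E₂ + λE₂h₁ ⇒ λ = E₂/(E₁h₂ − E₂h₁) = 4.84/(39.42 − 13.7) = 0.1882 per s.

0.188 per s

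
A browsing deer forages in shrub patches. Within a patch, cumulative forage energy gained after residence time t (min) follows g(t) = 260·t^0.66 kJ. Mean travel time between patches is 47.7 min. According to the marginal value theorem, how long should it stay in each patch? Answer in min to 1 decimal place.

Maximise g(t)/(T+t): set derivative to zero → g'(t)(T+t) = g(t).
g'(t) = 0.66·260·t^-0.34. Setting 0.66·260·t^-0.34 = 260·t^0.66/(47.7+t) gives 0.66(47.7+t) = t, so 0.34·t = 0.66×47.7.
t* = 0.66×47.7/0.34 = 92.59 min.

92.6 min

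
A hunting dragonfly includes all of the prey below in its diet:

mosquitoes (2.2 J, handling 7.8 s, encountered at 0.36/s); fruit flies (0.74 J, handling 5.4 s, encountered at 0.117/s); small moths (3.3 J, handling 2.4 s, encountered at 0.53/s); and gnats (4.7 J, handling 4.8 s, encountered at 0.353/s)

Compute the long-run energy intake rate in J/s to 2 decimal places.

Energy encountered per unit search time: 0.36×2.2 + 0.117×0.74 + 0.53×3.3 + 0.353×4.7 = 4.287 J/s.
Handling time per unit search time: 0.36×7.8 + 0.117×5.4 + 0.53×2.4 + 0.353×4.8 = 6.406.
Rate = 4.287/(1 + 6.406) = 0.5788 J/s.

0.58 J/s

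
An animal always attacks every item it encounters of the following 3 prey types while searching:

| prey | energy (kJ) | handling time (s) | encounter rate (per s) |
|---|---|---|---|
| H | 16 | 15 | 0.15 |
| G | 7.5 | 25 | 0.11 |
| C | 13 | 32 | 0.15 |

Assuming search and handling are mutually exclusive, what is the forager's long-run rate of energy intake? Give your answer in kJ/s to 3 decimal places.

R = (0.15×16 + 0.11×7.5 + 0.15×13) / (1 + 0.15×15 + 0.11×25 + 0.15×32) = 5.175/10.8 = 0.4792 kJ/s.

0.479 kJ/s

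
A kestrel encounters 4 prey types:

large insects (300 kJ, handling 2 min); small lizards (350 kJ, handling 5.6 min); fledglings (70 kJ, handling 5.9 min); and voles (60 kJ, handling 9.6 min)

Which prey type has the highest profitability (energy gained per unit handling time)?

large insects

Profitability E/h (kJ/min): large insects = 300/2 = 150, small lizards = 350/5.6 = 62.5, fledglings = 70/5.9 = 11.9, voles = 60/9.6 = 6.25.
Ranked: large insects > small lizards > fledglings > voles.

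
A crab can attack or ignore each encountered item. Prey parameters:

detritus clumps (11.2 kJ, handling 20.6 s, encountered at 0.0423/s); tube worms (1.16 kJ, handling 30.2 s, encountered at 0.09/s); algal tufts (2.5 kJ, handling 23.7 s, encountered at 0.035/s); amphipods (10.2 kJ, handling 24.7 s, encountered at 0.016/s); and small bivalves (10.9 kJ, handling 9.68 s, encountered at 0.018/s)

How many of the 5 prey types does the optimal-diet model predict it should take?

Rank by E/h (kJ/s): small bivalves 1.13, detritus clumps 0.544, amphipods 0.413, algal tufts 0.105, tube worms 0.0384. Include each in turn until the next type's E/h falls below the running intake rate.
Rate on top 1: 0.1671. detritus clumps: 0.544 > 0.1671 → include.
Rate on top 2: 0.3275. amphipods: 0.413 > 0.3275 → include.
Rate on top 3: 0.3413. algal tufts: 0.105 < 0.3413 → exclude; stop.
Optimal diet: small bivalves, detritus clumps, amphipods — 3 of 5 types.

3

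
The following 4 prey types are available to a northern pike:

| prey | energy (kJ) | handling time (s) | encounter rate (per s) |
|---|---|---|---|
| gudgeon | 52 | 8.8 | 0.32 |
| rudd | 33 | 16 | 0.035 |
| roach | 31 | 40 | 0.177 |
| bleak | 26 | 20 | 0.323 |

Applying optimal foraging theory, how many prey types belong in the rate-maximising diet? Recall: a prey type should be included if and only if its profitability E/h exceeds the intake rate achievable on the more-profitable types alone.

Rank by E/h (kJ/s): gudgeon 5.91, rudd 2.06, bleak 1.3, roach 0.775. Include each in turn until the next type's E/h falls below the running intake rate.
Rate on top 1: 4.361. rudd: 2.06 < 4.361 → exclude; stop.
Optimal diet: gudgeon — 1 of 4 types.

1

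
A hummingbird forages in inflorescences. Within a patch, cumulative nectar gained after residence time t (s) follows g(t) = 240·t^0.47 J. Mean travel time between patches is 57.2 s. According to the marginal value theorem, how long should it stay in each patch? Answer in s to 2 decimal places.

Maximise g(t)/(T+t): set derivative to zero → g'(t)(T+t) = g(t).
g'(t) = 0.47·240·t^-0.53. Setting 0.47·240·t^-0.53 = 240·t^0.47/(57.2+t) gives 0.47(57.2+t) = t, so 0.53·t = 0.47×57.2.
t* = 0.47×57.2/0.53 = 50.72 s.

50.72 s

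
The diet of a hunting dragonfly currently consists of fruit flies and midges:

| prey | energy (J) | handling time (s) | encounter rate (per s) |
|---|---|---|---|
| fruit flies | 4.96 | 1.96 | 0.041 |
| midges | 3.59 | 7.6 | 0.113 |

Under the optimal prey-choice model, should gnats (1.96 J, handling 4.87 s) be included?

Intake rate on the current diet: R = (0.041×4.96 + 0.113×3.59) / (1 + 0.041×1.96 + 0.113×7.6) = 0.609/1.939 = 0.3141 J/s.
gnats: E/h = 1.96/4.87 = 0.4025 J/s.
Since 0.4025 > R, including gnats increases the long-run rate.

Yes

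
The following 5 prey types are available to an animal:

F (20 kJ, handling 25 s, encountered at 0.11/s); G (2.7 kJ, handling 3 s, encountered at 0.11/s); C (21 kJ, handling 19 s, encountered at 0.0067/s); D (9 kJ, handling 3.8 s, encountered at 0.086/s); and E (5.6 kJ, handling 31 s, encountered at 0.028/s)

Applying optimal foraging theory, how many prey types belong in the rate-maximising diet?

Rank by E/h (kJ/s): D 2.37, C 1.11, G 0.9, F 0.8, E 0.181. Include each in turn until the next type's E/h falls below the running intake rate.
Rate on top 1: 0.5834. C: 1.11 > 0.5834 → include.
Rate on top 2: 0.629. G: 0.9 > 0.629 → include.
Rate on top 3: 0.6792. F: 0.8 > 0.6792 → include.
Rate on top 4: 0.7525. E: 0.181 < 0.7525 → exclude; stop.
Optimal diet: D, C, G, F — 4 of 5 types.

4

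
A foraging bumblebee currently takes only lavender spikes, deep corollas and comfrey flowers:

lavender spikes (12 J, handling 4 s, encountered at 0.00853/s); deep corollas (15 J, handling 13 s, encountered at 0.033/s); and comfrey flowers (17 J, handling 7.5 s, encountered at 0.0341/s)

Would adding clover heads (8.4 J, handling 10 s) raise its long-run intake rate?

Yes

On lavender spikes, deep corollas and comfrey flowers alone, R = ΣλE/(1+Σλh) = 1.177/1.719 = 0.6848 J/s.
clover heads: E/h = 8.4/10 = 0.84 J/s.
0.84 > 0.6848, so adding clover heads raises the average — include it.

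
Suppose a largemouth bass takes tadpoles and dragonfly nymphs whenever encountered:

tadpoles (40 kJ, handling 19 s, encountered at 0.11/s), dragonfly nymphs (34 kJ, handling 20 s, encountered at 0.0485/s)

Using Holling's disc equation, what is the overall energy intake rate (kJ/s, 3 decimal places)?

R = Σλ_iE_i / (1 + Σλ_ih_i)
Numerator: 0.11×40 + 0.0485×34 = 6.049
Denominator: 1 + 0.11×19 + 0.0485×20 = 4.06
R = 6.049/4.06 = 1.49 kJ/s

1.490 kJ/s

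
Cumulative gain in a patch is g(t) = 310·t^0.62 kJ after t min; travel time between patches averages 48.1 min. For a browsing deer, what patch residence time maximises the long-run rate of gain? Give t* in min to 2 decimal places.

78.48 min

Optimal t* satisfies g'(t*) = g(t*)/(T + t*).
g'(t) = 0.62·310·t^-0.38. Setting 0.62·310·t^-0.38 = 310·t^0.62/(48.1+t) gives 0.62(48.1+t) = t, so 0.38·t = 0.62×48.1.
t* = 0.62×48.1/0.38 = 78.48 min.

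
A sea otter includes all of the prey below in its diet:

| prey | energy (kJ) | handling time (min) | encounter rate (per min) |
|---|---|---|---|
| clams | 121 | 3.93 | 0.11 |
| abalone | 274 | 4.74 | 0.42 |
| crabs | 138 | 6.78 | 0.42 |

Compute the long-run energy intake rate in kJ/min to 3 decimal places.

R = Σλ_iE_i / (1 + Σλ_ih_i)
Numerator: 0.11×121 + 0.42×274 + 0.42×138 = 186.3
Denominator: 1 + 0.11×3.93 + 0.42×4.74 + 0.42×6.78 = 6.271
R = 186.3/6.271 = 29.72 kJ/min

29.718 kJ/min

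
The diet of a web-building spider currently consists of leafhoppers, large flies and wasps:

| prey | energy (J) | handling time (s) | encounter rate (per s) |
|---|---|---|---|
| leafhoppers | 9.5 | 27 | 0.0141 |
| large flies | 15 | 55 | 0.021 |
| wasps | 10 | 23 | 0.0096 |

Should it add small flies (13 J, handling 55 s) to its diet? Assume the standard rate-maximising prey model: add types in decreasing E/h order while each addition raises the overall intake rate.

Current rate: (0.0141×9.5 + 0.021×15 + 0.0096×10)/(1 + 0.0141×27 + 0.021×55 + 0.0096×23) = 0.1977 J/s.
Profitability of small flies: 13/55 = 0.2364 J/s.
Since 0.2364 > R, including small flies increases the long-run rate.

Yes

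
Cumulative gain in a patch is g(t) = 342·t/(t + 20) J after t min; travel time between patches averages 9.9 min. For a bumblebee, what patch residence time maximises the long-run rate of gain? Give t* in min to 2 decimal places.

14.07 min

By the marginal value theorem, leave when the instantaneous gain rate g'(t) equals the habitat-wide average g(t)/(T + t).
g'(t) = 342·20/(t + 20)². Setting 342·20/(t+20)² = 342t/[(t+20)(9.9+t)] gives 20(9.9+t) = t(t+20), so t² = 20×9.9 = 198.
t* = √198 = 14.07 min.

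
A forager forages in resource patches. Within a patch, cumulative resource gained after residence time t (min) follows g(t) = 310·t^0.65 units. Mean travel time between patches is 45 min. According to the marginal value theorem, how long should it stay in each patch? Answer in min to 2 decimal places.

83.57 min

By the marginal value theorem, leave when the instantaneous gain rate g'(t) equals the habitat-wide average g(t)/(T + t).
g'(t) = 0.65·310·t^-0.35. Setting 0.65·310·t^-0.35 = 310·t^0.65/(45+t) gives 0.65(45+t) = t, so 0.35·t = 0.65×45.
t* = 0.65×45/0.35 = 83.57 min.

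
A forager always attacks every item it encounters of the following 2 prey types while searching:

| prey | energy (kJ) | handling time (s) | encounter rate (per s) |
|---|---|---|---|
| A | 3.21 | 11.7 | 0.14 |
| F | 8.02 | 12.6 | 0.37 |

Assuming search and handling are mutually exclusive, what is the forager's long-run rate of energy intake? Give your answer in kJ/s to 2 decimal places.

Energy encountered per unit search time: 0.14×3.21 + 0.37×8.02 = 3.417 kJ/s.
Handling time per unit search time: 0.14×11.7 + 0.37×12.6 = 6.3.
Rate = 3.417/(1 + 6.3) = 0.4681 kJ/s.

0.47 kJ/s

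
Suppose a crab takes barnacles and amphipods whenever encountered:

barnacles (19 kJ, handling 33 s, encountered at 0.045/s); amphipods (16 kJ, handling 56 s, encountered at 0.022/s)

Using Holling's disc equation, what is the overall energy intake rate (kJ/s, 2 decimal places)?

Energy encountered per unit search time: 0.045×19 + 0.022×16 = 1.207 kJ/s.
Handling time per unit search time: 0.045×33 + 0.022×56 = 2.717.
Rate = 1.207/(1 + 2.717) = 0.3247 kJ/s.

0.32 kJ/s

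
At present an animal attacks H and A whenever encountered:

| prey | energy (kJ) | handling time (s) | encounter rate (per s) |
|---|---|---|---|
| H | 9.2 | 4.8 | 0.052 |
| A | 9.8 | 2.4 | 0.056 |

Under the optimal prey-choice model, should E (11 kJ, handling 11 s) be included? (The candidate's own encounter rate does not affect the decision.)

Yes

Current rate: (0.052×9.2 + 0.056×9.8)/(1 + 0.052×4.8 + 0.056×2.4) = 0.7422 kJ/s.
Profitability of E: 11/11 = 1 kJ/s.
Since 1 > R, including E increases the long-run rate.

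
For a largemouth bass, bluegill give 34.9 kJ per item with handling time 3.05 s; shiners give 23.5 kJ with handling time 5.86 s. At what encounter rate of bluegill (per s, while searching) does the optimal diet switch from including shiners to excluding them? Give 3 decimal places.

0.177 per s

At the threshold, the rate on bluegill alone equals the profitability of shiners: λ·34.9/(1 + λ·3.05) = 23.5/5.86 = 4.01.
Rearranging, λ(34.9 − 4.01×3.05) = 4.01, so λ = 4.01/22.67 = 0.1769 per s.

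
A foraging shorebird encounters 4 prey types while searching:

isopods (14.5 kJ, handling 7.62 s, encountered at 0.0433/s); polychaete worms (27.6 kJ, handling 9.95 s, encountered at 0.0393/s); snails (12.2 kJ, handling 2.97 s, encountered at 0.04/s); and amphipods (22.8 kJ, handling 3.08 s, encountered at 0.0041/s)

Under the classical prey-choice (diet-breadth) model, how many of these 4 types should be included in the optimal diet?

E/h in descending order: amphipods 7.4, snails 4.11, polychaete worms 2.77, isopods 1.9 kJ/s. The optimal diet is the largest prefix of this list for which every included type satisfies E_i/h_i > R on the types above it.
Rate on top 1: 0.09231. snails: 4.11 > 0.09231 → include.
Rate on top 2: 0.5139. polychaete worms: 2.77 > 0.5139 → include.
Rate on top 3: 1.094. isopods: 1.9 > 1.094 → include.
Optimal diet: amphipods, snails, polychaete worms, isopods — 4 of 4 types.

4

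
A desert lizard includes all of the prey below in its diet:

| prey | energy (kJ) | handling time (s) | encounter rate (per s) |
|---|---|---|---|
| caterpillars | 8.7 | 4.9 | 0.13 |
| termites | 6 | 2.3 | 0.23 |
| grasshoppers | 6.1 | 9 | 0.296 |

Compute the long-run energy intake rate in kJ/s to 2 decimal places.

R = (0.13×8.7 + 0.23×6 + 0.296×6.1) / (1 + 0.13×4.9 + 0.23×2.3 + 0.296×9) = 4.317/4.83 = 0.8937 kJ/s.

0.89 kJ/s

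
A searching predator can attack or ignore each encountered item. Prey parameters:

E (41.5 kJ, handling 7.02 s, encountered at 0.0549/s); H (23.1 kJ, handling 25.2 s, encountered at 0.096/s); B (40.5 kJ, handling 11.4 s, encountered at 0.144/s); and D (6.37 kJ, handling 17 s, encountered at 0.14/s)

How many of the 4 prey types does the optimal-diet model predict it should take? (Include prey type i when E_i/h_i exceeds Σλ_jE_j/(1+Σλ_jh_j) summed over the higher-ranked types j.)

2

E/h in descending order: E 5.91, B 3.55, H 0.917, D 0.375 kJ/s. The optimal diet is the largest prefix of this list for which every included type satisfies E_i/h_i > R on the types above it.
Rate on top 1: 1.645. B: 3.55 > 1.645 → include.
Rate on top 2: 2.679. H: 0.917 < 2.679 → exclude; stop.
Optimal diet: E, B — 2 of 4 types.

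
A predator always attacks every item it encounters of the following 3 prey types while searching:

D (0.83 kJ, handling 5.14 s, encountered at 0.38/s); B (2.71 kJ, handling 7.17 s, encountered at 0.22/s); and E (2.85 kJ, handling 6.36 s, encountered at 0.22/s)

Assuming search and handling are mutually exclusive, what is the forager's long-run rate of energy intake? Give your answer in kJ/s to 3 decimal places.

R = Σλ_iE_i / (1 + Σλ_ih_i)
Numerator: 0.38×0.83 + 0.22×2.71 + 0.22×2.85 = 1.539
Denominator: 1 + 0.38×5.14 + 0.22×7.17 + 0.22×6.36 = 5.93
R = 1.539/5.93 = 0.2595 kJ/s

0.259 kJ/s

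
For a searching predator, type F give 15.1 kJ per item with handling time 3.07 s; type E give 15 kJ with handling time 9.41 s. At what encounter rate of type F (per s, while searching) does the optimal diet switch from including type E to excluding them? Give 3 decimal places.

0.156 per s

At the threshold, the rate on type F alone equals the profitability of type E: λ·15.1/(1 + λ·3.07) = 15/9.41 = 1.594.
Rearranging, λ(15.1 − 1.594×3.07) = 1.594, so λ = 1.594/10.21 = 0.1562 per s.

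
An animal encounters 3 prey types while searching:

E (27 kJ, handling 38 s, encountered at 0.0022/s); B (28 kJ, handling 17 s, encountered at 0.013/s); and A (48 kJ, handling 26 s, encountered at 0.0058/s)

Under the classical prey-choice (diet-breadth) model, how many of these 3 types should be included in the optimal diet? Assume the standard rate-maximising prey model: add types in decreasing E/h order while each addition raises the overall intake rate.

Profitabilities (E/h, kJ/s): A 1.85, B 1.65, E 0.711. Add prey in this order while the next type's profitability exceeds the intake rate on those already taken.
Rate on top 1: 0.2419. B: 1.65 > 0.2419 → include.
Rate on top 2: 0.4683. E: 0.711 > 0.4683 → include.
Optimal diet: A, B, E — 3 of 3 types.

3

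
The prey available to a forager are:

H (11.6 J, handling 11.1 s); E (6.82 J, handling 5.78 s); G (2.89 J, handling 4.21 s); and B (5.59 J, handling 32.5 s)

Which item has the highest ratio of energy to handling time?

E

Profitability E/h (J/s): H = 11.6/11.1 = 1.05, E = 6.82/5.78 = 1.18, G = 2.89/4.21 = 0.686, B = 5.59/32.5 = 0.172.
Ranked: E > H > G > B.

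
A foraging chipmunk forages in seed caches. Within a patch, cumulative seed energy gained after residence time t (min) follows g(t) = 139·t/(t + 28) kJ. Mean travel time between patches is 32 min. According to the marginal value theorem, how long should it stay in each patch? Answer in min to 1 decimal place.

29.9 min

Maximise g(t)/(T+t): set derivative to zero → g'(t)(T+t) = g(t).
g'(t) = 139·28/(t + 28)². Setting 139·28/(t+28)² = 139t/[(t+28)(32+t)] gives 28(32+t) = t(t+28), so t² = 28×32 = 896.
t* = √896 = 29.93 min.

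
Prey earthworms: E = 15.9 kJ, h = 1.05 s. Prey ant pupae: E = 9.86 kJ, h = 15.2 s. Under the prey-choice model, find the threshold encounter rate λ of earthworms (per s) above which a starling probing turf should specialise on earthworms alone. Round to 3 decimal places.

0.043 per s

At the threshold, the rate on earthworms alone equals the profitability of ant pupae: λ·15.9/(1 + λ·1.05) = 9.86/15.2 = 0.6487.
Rearranging, λ(15.9 − 0.6487×1.05) = 0.6487, so λ = 0.6487/15.22 = 0.04262 per s.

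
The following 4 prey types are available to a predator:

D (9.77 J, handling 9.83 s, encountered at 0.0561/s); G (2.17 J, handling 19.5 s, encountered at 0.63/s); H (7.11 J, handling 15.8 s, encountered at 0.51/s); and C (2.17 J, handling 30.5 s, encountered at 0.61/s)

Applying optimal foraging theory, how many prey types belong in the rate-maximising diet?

2

E/h in descending order: D 0.994, H 0.45, G 0.111, C 0.0711 J/s. The optimal diet is the largest prefix of this list for which every included type satisfies E_i/h_i > R on the types above it.
Rate on top 1: 0.3533. H: 0.45 > 0.3533 → include.
Rate on top 2: 0.4344. G: 0.111 < 0.4344 → exclude; stop.
Optimal diet: D, H — 2 of 4 types.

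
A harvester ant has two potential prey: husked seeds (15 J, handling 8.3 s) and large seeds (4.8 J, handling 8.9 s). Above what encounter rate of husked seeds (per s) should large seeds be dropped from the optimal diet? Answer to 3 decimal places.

0.051 per s

Drop large seeds once their profitability E₂/h₂ falls below the rate achievable on husked seeds alone: E₂/h₂ = λE₁/(1 + λh₁).
Solve for λ: λE₁h₂ = E₂(1 + λh₁) → λ(E₁h₂ − E₂h₁) = E₂ → λ = E₂/(E₁h₂ − E₂h₁).
λ = 4.8/(15×8.9 − 4.8×8.3) = 4.8/93.66 = 0.05125 per s.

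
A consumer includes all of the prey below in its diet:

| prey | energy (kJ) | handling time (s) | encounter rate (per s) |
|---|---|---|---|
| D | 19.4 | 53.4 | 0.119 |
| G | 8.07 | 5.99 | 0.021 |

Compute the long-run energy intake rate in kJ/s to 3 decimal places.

Energy encountered per unit search time: 0.119×19.4 + 0.021×8.07 = 2.478 kJ/s.
Handling time per unit search time: 0.119×53.4 + 0.021×5.99 = 6.48.
Rate = 2.478/(1 + 6.48) = 0.3313 kJ/s.

0.331 kJ/s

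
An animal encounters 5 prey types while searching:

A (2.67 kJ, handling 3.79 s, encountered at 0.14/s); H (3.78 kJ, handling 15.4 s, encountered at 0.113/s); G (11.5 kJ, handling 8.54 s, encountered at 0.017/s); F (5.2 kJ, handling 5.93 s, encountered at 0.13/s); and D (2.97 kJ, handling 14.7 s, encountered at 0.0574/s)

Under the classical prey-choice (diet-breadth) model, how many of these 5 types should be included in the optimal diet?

Rank by E/h (kJ/s): G 1.35, F 0.877, A 0.704, H 0.245, D 0.202. Include each in turn until the next type's E/h falls below the running intake rate.
Rate on top 1: 0.1707. F: 0.877 > 0.1707 → include.
Rate on top 2: 0.4548. A: 0.704 > 0.4548 → include.
Rate on top 3: 0.509. H: 0.245 < 0.509 → exclude; stop.
Optimal diet: G, F, A — 3 of 5 types.

3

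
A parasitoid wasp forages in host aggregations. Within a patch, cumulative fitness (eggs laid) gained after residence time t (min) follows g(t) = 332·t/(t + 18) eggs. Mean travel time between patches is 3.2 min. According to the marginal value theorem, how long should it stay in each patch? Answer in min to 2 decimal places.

Optimal t* satisfies g'(t*) = g(t*)/(T + t*).
g'(t) = 332·18/(t + 18)². Setting 332·18/(t+18)² = 332t/[(t+18)(3.2+t)] gives 18(3.2+t) = t(t+18), so t² = 18×3.2 = 57.6.
t* = √57.6 = 7.589 min.

7.59 min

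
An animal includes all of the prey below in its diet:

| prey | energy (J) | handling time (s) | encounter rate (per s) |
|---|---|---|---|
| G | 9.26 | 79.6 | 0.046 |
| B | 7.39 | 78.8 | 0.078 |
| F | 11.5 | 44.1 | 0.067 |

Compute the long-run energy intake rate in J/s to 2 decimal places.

0.13 J/s

R = (0.046×9.26 + 0.078×7.39 + 0.067×11.5) / (1 + 0.046×79.6 + 0.078×78.8 + 0.067×44.1) = 1.773/13.76 = 0.1288 J/s.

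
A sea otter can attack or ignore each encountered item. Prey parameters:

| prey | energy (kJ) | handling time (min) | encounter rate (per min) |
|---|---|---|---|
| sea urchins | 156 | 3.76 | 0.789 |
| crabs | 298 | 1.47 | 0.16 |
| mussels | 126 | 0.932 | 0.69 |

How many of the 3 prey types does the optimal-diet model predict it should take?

2

E/h in descending order: crabs 203, mussels 135, sea urchins 41.5 kJ/min. The optimal diet is the largest prefix of this list for which every included type satisfies E_i/h_i > R on the types above it.
Rate on top 1: 38.6. mussels: 135 > 38.6 → include.
Rate on top 2: 71.67. sea urchins: 41.5 < 71.67 → exclude; stop.
Optimal diet: crabs, mussels — 2 of 3 types.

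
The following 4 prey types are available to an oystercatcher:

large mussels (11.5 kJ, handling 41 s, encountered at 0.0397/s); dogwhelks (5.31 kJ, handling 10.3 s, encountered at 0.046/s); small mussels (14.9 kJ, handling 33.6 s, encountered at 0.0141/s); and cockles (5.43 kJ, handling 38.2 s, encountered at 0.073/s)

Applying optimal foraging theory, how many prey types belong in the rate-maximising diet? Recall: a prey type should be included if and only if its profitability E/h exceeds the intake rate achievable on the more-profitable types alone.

E/h in descending order: dogwhelks 0.516, small mussels 0.443, large mussels 0.28, cockles 0.142 kJ/s. The optimal diet is the largest prefix of this list for which every included type satisfies E_i/h_i > R on the types above it.
Rate on top 1: 0.1657. small mussels: 0.443 > 0.1657 → include.
Rate on top 2: 0.2333. large mussels: 0.28 > 0.2333 → include.
Rate on top 3: 0.2548. cockles: 0.142 < 0.2548 → exclude; stop.
Optimal diet: dogwhelks, small mussels, large mussels — 3 of 4 types.

3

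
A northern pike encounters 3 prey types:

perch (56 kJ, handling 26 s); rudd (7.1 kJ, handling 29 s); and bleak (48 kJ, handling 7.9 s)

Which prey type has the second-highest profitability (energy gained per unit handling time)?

perch

In descending order of E/h:
bleak: 48/7.9 = 6.08 kJ/s
perch: 56/26 = 2.15 kJ/s
rudd: 7.1/29 = 0.245 kJ/s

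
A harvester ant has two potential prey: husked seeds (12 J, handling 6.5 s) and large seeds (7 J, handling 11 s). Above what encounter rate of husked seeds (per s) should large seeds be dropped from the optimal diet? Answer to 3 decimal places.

The zero-one rule: include large seeds iff E₂/h₂ > λE₁/(1+λh₁). Equality gives the switch point.
λE₁h₂ = E₂ + λE₂h₁ ⇒ λ = E₂/(E₁h₂ − E₂h₁) = 7/(132 − 45.5) = 0.08092 per s.

0.081 per s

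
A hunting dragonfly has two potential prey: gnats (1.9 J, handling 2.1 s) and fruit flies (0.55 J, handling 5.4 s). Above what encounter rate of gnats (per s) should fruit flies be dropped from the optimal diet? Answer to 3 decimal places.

0.060 per s

At the threshold, the rate on gnats alone equals the profitability of fruit flies: λ·1.9/(1 + λ·2.1) = 0.55/5.4 = 0.1019.
Rearranging, λ(1.9 − 0.1019×2.1) = 0.1019, so λ = 0.1019/1.686 = 0.06041 per s.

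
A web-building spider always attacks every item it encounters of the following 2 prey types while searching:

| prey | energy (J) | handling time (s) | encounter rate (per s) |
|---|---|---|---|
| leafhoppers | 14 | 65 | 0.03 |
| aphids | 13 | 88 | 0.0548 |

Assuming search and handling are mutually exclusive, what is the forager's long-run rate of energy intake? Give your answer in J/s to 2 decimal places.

R = (0.03×14 + 0.0548×13) / (1 + 0.03×65 + 0.0548×88) = 1.132/7.772 = 0.1457 J/s.

0.15 J/s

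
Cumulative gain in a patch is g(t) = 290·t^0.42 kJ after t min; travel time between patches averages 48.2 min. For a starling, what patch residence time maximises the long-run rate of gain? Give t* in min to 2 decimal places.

Maximise g(t)/(T+t): set derivative to zero → g'(t)(T+t) = g(t).
g'(t) = 0.42·290·t^-0.58. Setting 0.42·290·t^-0.58 = 290·t^0.42/(48.2+t) gives 0.42(48.2+t) = t, so 0.58·t = 0.42×48.2.
t* = 0.42×48.2/0.58 = 34.9 min.

34.90 min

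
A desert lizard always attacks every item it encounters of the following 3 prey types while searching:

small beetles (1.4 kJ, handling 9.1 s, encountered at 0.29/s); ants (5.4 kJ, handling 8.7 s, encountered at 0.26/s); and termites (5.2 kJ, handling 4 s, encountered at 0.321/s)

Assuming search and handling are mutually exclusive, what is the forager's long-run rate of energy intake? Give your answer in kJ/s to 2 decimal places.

R = (0.29×1.4 + 0.26×5.4 + 0.321×5.2) / (1 + 0.29×9.1 + 0.26×8.7 + 0.321×4) = 3.479/7.185 = 0.4842 kJ/s.

0.48 kJ/s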